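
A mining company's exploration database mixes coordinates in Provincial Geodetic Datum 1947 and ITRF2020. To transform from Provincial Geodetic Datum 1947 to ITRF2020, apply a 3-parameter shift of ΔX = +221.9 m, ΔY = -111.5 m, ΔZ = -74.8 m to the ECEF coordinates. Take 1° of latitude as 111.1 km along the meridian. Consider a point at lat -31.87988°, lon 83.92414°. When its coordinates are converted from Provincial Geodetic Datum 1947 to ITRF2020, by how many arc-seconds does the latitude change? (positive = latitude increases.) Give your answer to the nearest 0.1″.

Δφ = -3.6″

sin φ = -0.528140, cos φ = 0.849157, sin λ = 0.994383, cos λ = 0.105845.
North component: ΔN = −sin φ cos λ·ΔX − sin φ sin λ·ΔY + cos φ·ΔZ = −(-0.528140)(0.105845)(221.9) − (-0.528140)(0.994383)(-111.5) + (0.849157)(-74.8) = -109.67 m.
1° of latitude spans 111100 m, so Δφ = -109.67 / 111100 × 3600 = -3.554″.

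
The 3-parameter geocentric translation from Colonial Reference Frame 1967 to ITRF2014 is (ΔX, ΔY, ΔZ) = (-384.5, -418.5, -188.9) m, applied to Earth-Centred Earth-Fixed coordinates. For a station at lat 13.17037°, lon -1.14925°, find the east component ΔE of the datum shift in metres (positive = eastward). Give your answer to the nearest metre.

The local east axis at (φ, λ) is (−sin λ, cos λ, 0), so ΔE = −sin(-1.14925°)·(-384.5) + cos(-1.14925°)·(-418.5) = -426.13 m.

ΔE = -426 m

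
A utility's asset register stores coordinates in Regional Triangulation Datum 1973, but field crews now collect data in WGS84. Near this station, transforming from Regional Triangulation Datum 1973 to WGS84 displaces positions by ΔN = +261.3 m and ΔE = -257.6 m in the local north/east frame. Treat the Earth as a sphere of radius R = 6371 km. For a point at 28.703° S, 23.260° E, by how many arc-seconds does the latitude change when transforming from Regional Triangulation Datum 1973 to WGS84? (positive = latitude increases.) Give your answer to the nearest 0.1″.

On a sphere of radius R, 1 rad of latitude = R, so Δφ = ΔN / R = 261.3 / 6371000 = 4.1014e-05 rad = 8.460″.

Δφ = 8.5″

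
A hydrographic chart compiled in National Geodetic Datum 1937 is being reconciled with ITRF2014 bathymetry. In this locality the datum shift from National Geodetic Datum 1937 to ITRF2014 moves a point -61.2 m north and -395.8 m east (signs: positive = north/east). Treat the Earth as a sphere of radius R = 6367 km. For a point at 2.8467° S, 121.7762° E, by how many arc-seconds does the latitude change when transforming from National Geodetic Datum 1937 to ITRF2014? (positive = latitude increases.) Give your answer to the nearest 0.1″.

On a sphere of radius R, 1 rad of latitude = R, so Δφ = ΔN / R = -61.2 / 6367000 = -9.6121e-06 rad = -1.983″.

Δφ = -2.0″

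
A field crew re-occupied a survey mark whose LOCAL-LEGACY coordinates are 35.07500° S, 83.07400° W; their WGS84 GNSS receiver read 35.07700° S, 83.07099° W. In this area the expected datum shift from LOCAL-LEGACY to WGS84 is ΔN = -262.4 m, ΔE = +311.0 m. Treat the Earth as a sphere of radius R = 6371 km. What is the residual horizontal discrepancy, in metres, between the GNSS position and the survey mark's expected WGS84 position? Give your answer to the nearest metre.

55 m

Observed coordinate differences: Δφ = -0.00200°, Δλ = +0.00301°.
Converting to metres (1° lat = 111195 m, cos φ = 0.818401): observed ΔN = -222.4 m, observed ΔE = 273.9 m.
Subtracting the expected shift leaves a residual of -222.4 − (-262.4) = 40.0 m north and 273.9 − (311.0) = -37.1 m east.
Residual distance = √(40.0² + (-37.1)²) = 54.6 m.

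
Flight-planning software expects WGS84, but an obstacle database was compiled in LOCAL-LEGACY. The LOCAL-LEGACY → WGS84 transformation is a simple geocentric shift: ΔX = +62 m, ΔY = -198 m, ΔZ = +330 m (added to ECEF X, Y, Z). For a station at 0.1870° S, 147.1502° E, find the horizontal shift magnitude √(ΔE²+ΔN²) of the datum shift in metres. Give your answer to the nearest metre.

The local east axis at (φ, λ) is (−sin λ, cos λ, 0), so ΔE = −sin(147.1502°)·62 + cos(147.1502°)·(-198) = 132.71 m.
The local north axis is (−sin φ cos λ, −sin φ sin λ, cos φ), giving ΔN = -0.170 − 0.351 + 329.998 = 329.48 m.
Horizontal magnitude = √(ΔE² + ΔN²) = √(132.71² + 329.48²) = 355.20 m.

355 m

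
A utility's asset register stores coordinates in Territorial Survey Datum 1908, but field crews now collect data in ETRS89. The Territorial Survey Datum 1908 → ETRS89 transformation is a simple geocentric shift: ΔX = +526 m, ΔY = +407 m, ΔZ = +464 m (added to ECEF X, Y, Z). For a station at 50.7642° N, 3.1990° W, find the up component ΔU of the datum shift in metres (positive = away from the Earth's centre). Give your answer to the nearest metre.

At φ = 50.7642°, λ = -3.1990°: sin φ = 0.774549, cos φ = 0.632513, sin λ = -0.055804, cos λ = 0.998442.
ΔU = cos φ cos λ·ΔX + cos φ sin λ·ΔY + sin φ·ΔZ = (0.632513)(0.998442)(526) + (0.632513)(-0.055804)(407) + (0.774549)(464) = 677.21 m.

ΔU = 677 m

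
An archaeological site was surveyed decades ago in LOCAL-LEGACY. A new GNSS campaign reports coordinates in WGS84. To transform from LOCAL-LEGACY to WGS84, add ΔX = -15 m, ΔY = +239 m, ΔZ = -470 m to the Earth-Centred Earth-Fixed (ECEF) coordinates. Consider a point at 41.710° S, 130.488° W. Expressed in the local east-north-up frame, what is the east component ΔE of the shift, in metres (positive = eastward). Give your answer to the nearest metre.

ΔE = -167 m

The local east axis at (φ, λ) is (−sin λ, cos λ, 0), so ΔE = −sin(-130.488°)·(-15) + cos(-130.488°)·239 = -166.59 m.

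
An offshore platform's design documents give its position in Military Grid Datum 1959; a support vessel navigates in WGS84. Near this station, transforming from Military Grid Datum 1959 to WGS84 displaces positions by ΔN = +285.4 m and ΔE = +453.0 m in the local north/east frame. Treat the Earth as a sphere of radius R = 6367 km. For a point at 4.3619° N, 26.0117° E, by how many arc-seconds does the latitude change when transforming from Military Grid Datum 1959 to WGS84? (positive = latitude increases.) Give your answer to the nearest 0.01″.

Δφ = 9.25″

On a sphere of radius R, 1 rad of latitude = R, so Δφ = ΔN / R = 285.4 / 6367000 = 4.4825e-05 rad = 9.246″.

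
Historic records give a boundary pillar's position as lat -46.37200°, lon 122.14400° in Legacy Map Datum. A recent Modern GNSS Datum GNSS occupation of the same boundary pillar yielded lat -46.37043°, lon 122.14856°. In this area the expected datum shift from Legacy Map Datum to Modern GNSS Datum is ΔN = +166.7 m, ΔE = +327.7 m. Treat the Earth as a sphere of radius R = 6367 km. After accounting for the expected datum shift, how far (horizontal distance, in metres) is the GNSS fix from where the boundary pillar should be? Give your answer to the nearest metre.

23 m

Observed coordinate differences: Δφ = +0.00157°, Δλ = +0.00456°.
Converting to metres (1° lat = 111125 m, cos φ = 0.689973): observed ΔN = 174.5 m, observed ΔE = 349.6 m.
Subtracting the expected shift leaves a residual of 174.5 − (166.7) = 7.8 m north and 349.6 − (327.7) = 21.9 m east.
Residual distance = √(7.8² + 21.9²) = 23.3 m.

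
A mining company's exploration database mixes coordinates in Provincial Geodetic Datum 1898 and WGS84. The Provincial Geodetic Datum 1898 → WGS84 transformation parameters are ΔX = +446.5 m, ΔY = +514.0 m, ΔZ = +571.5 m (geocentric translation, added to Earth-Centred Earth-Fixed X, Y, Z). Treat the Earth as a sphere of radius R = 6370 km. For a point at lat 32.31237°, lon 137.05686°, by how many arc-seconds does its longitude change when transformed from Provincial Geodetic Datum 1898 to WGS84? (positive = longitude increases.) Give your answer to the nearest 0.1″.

Δλ = -26.1″

sin φ = 0.534535, cos φ = 0.845146, sin λ = 0.681272, cos λ = -0.732030.
East component: ΔE = −sin λ·ΔX + cos λ·ΔY = −(0.681272)(446.5) + (-0.732030)(514.0) = -680.45 m.
1° of latitude spans πR/180 = 111177 m; at latitude φ, 1° of longitude spans that × cos φ = 93961.2 m, so Δλ = -680.45 / 93961.2 × 3600 = -26.071″.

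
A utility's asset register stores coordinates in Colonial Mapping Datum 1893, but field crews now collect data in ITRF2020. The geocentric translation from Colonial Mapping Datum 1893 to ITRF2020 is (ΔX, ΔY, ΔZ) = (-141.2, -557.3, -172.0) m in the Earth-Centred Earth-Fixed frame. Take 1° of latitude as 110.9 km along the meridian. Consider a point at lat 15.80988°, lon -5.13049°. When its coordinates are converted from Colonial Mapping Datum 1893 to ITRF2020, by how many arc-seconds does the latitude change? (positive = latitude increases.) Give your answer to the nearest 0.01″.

sin φ = 0.272446, cos φ = 0.962171, sin λ = -0.089424, cos λ = 0.995994.
North component: ΔN = −sin φ cos λ·ΔX − sin φ sin λ·ΔY + cos φ·ΔZ = −(0.272446)(0.995994)(-141.2) − (0.272446)(-0.089424)(-557.3) + (0.962171)(-172.0) = -140.76 m.
1° of latitude spans 110900 m, so Δφ = -140.76 / 110900 × 3600 = -4.569″.

Δφ = -4.57″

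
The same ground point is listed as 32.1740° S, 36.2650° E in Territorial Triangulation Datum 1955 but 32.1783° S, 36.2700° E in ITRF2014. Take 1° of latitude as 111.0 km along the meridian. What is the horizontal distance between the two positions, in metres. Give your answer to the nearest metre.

Δφ = -32.1783° − -32.1740° = -0.0043°; Δλ = 36.2700° − 36.2650° = +0.0050°.
ΔN = Δφ × 111000 = -477.3 m; ΔE = Δλ × 111000 × cos(-32.1740°) = +0.0050 × 111000 × 0.846435 = 469.8 m.
Distance = √(ΔE² + ΔN²) = √(469.8² + (-477.3)²) = 669.7 m.

670 m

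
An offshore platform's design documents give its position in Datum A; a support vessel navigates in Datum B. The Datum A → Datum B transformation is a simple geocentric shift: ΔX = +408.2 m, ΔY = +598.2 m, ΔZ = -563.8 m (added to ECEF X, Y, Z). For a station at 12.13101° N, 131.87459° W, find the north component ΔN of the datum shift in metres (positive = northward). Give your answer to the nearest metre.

At φ = 12.13101°, λ = -131.87459°: sin φ = 0.210148, cos φ = 0.977670, sin λ = -0.744608, cos λ = -0.667502.
ΔN = −sin φ cos λ·ΔX − sin φ sin λ·ΔY + cos φ·ΔZ = −(0.210148)(-0.667502)(408.2) − (0.210148)(-0.744608)(598.2) + (0.977670)(-563.8) = -400.35 m.

ΔN = -400 m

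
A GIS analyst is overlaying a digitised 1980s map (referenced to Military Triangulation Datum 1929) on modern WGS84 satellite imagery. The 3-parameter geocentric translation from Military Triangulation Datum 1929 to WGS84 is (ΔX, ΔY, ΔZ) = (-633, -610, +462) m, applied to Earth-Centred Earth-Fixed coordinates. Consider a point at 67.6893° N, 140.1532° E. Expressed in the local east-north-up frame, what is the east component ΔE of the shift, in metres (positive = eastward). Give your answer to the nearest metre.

ΔE = 874 m

The local east axis at (φ, λ) is (−sin λ, cos λ, 0), so ΔE = −sin(140.1532°)·(-633) + cos(140.1532°)·(-610) = 873.92 m.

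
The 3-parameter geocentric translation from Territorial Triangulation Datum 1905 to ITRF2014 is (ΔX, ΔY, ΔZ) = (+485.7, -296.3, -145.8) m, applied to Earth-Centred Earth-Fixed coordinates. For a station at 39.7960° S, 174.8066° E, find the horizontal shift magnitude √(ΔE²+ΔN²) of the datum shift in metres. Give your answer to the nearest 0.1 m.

505.6 m

The local east axis at (φ, λ) is (−sin λ, cos λ, 0), so ΔE = −sin(174.8066°)·485.7 + cos(174.8066°)·(-296.3) = 251.12 m.
The local north axis is (−sin φ cos λ, −sin φ sin λ, cos φ), giving ΔN = -309.599 − 17.167 − 112.022 = -438.79 m.
Horizontal magnitude = √(ΔE² + ΔN²) = √(251.12² + (-438.79)²) = 505.56 m.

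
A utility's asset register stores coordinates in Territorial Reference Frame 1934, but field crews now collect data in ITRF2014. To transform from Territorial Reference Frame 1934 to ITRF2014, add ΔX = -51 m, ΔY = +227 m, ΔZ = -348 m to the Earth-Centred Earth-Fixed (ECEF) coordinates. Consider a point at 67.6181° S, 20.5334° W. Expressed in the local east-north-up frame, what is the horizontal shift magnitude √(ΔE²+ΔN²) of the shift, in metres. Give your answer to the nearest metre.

At φ = -67.6181°, λ = -20.5334°: sin φ = -0.924666, cos φ = 0.380778, sin λ = -0.350753, cos λ = 0.936468.
ΔE = −sin λ·ΔX + cos λ·ΔY = −(-0.350753)·(-51) + (0.936468)·(227) = 194.69 m.
ΔN = −sin φ cos λ·ΔX − sin φ sin λ·ΔY + cos φ·ΔZ = −(-0.924666)(0.936468)(-51) − (-0.924666)(-0.350753)(227) + (0.380778)(-348) = -250.30 m.
Horizontal magnitude = √(ΔE² + ΔN²) = √(194.69² + (-250.30)²) = 317.10 m.

317 m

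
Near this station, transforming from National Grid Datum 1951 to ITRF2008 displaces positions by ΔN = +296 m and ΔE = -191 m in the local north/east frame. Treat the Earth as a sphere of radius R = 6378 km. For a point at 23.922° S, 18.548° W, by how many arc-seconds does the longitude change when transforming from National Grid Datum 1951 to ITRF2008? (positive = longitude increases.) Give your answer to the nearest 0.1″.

Δλ = -6.8″

At latitude -23.922°, cos φ = 0.914098.
One radian of longitude at latitude φ spans R cos φ, so Δλ = ΔE / (R cos φ) = -191.0 / (6378000 × 0.914098) = -3.2761e-05 rad = -6.757″.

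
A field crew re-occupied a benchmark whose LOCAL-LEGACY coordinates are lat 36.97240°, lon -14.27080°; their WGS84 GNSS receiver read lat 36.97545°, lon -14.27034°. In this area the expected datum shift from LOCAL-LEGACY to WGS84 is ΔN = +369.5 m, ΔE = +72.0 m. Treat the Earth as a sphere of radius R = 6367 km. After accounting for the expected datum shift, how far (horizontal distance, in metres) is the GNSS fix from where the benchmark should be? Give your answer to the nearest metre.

Observed coordinate differences: Δφ = +0.00305°, Δλ = +0.00046°.
Converting to metres (1° lat = 111125 m, cos φ = 0.798925): observed ΔN = 338.9 m, observed ΔE = 40.8 m.
Subtracting the expected shift leaves a residual of 338.9 − (369.5) = -30.6 m north and 40.8 − (72.0) = -31.2 m east.
Residual distance = √((-30.6)² + (-31.2)²) = 43.7 m.

44 m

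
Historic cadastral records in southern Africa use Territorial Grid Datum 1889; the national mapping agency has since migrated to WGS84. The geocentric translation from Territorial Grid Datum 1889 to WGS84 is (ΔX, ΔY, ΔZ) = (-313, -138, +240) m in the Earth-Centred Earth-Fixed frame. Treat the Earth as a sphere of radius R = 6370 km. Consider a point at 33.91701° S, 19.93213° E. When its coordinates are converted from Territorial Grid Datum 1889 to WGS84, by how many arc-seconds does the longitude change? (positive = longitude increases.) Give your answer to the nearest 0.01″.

sin φ = -0.557991, cos φ = 0.829847, sin λ = 0.340907, cos λ = 0.940097.
East component: ΔE = −sin λ·ΔX + cos λ·ΔY = −(0.340907)(-313) + (0.940097)(-138) = -23.03 m.
1° of latitude spans πR/180 = 111177 m; at latitude φ, 1° of longitude spans that × cos φ = 92260.3 m, so Δλ = -23.03 / 92260.3 × 3600 = -0.899″.

Δλ = -0.90″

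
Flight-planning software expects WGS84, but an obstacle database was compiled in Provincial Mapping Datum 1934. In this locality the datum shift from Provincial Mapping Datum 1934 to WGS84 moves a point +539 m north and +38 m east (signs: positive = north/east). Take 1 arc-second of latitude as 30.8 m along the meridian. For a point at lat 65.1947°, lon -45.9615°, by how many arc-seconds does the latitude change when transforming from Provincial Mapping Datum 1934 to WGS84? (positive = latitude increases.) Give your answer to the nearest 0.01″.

Δφ = 17.50″

1″ of latitude = 30.80 m, so Δφ = 539.0 / 30.80 = 17.500″.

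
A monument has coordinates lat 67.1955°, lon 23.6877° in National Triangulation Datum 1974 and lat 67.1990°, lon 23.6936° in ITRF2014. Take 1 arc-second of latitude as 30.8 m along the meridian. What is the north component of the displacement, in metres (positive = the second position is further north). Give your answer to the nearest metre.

ΔN = 388 m

Δφ = 67.1990° − 67.1955° = +0.0035°; Δλ = 23.6936° − 23.6877° = +0.0059°.
1° of latitude = 3600 × 30.80 = 110880 m.
ΔN = Δφ × 110880 = 388.1 m; ΔE = Δλ × 110880 × cos(67.1955°) = +0.0059 × 110880 × 0.387588 = 253.6 m.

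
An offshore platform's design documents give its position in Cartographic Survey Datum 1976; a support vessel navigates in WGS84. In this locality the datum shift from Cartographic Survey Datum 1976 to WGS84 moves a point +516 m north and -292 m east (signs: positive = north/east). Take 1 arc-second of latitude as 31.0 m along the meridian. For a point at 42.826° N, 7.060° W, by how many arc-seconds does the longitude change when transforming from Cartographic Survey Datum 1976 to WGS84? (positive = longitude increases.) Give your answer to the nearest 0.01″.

Δλ = -12.84″

At latitude 42.826°, cos φ = 0.733421.
1″ of longitude at this latitude = 31.00 × cos φ = 22.7361 m, so Δλ = -292.0 / 22.7361 = -12.843″.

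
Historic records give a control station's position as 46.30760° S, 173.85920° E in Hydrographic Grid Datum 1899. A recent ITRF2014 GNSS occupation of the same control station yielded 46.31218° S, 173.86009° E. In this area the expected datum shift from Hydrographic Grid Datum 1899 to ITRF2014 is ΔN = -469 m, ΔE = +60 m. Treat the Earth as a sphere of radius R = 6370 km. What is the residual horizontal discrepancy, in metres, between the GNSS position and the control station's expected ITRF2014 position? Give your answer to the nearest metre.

41 m

Observed coordinate differences: Δφ = -0.00458°, Δλ = +0.00089°.
Converting to metres (1° lat = 111177 m, cos φ = 0.690787): observed ΔN = -509.2 m, observed ΔE = 68.4 m.
Subtracting the expected shift leaves a residual of -509.2 − (-469) = -40.2 m north and 68.4 − (60) = 8.4 m east.
Residual distance = √((-40.2)² + 8.4²) = 41.1 m.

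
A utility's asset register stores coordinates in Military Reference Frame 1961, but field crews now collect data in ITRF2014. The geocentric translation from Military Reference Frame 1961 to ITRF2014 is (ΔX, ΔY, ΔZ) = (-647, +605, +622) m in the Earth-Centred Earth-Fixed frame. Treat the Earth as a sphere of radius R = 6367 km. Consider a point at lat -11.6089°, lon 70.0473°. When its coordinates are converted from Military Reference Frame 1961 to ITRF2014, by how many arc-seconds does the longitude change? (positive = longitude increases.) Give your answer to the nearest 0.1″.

Δλ = 26.9″

sin φ = -0.201230, cos φ = 0.979544, sin λ = 0.939975, cos λ = 0.341244.
East component: ΔE = −sin λ·ΔX + cos λ·ΔY = −(0.939975)(-647) + (0.341244)(605) = 814.62 m.
1° of latitude spans πR/180 = 111125 m; at latitude φ, 1° of longitude spans that × cos φ = 108851.9 m, so Δλ = 814.62 / 108851.9 × 3600 = 26.941″.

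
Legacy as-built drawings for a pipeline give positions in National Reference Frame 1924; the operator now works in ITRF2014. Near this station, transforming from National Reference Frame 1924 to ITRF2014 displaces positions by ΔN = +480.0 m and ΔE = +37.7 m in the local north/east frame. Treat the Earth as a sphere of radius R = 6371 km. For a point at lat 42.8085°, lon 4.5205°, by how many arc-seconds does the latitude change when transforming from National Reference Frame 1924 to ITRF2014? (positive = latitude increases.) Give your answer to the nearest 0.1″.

On a sphere of radius R, 1 rad of latitude = R, so Δφ = ΔN / R = 480.0 / 6371000 = 7.5341e-05 rad = 15.540″.

Δφ = 15.5″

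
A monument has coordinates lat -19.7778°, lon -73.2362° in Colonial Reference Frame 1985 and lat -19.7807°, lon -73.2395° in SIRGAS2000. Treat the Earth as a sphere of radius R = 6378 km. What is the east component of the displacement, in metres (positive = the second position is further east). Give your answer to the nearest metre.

Δφ = -19.7807° − -19.7778° = -0.0029°; Δλ = -73.2395° − -73.2362° = -0.0033°.
1° along a meridian = πR/180 = 111317 m.
ΔN = Δφ × 111317 = -322.8 m; ΔE = Δλ × 111317 × cos(-19.7778°) = -0.0033 × 111317 × 0.941012 = -345.7 m.

ΔE = -346 m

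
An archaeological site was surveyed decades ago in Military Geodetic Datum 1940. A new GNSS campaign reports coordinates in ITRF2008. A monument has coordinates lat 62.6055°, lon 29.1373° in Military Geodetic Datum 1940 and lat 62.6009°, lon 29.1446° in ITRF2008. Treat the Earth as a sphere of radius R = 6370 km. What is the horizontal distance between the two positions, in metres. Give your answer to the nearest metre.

633 m

Δφ = 62.6009° − 62.6055° = -0.0046°; Δλ = 29.1446° − 29.1373° = +0.0073°.
1° along a meridian = πR/180 = 111177 m.
ΔN = Δφ × 111177 = -511.4 m; ΔE = Δλ × 111177 × cos(62.6055°) = +0.0073 × 111177 × 0.460115 = 373.4 m.
Distance = √(ΔE² + ΔN²) = √(373.4² + (-511.4)²) = 633.2 m.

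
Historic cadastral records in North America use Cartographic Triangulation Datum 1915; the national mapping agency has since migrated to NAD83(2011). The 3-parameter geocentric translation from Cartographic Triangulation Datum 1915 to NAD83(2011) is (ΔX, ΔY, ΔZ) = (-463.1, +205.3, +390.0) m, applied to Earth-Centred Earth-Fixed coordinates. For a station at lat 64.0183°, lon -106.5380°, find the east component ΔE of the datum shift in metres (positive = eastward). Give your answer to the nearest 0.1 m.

At φ = 64.0183°, λ = -106.5380°: sin φ = 0.898934, cos φ = 0.438084, sin λ = -0.958631, cos λ = -0.284651.
ΔE = −sin λ·ΔX + cos λ·ΔY = −(-0.958631)·(-463.1) + (-0.284651)·(205.3) = -502.38 m.

ΔE = -502.4 m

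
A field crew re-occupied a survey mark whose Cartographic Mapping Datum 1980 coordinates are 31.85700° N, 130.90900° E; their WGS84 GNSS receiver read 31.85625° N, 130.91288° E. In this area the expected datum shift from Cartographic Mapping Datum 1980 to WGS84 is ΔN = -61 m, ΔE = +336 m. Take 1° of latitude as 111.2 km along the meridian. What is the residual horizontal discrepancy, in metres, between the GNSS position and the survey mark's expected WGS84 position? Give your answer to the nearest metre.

Observed coordinate differences: Δφ = -0.00075°, Δλ = +0.00388°.
Converting to metres (1° lat = 111200 m, cos φ = 0.849368): observed ΔN = -83.4 m, observed ΔE = 366.5 m.
Subtracting the expected shift leaves a residual of -83.4 − (-61) = -22.4 m north and 366.5 − (336) = 30.5 m east.
Residual distance = √((-22.4)² + 30.5²) = 37.8 m.

38 m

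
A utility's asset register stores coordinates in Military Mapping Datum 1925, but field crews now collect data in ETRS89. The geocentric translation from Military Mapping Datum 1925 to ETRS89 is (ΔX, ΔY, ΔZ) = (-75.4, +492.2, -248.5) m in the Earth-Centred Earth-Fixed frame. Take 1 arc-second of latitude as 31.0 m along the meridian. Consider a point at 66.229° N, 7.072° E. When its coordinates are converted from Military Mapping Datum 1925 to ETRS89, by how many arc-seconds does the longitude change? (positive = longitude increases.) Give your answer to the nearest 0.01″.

Δλ = 39.83″

sin φ = 0.915164, cos φ = 0.403082, sin λ = 0.123117, cos λ = 0.992392.
East component: ΔE = −sin λ·ΔX + cos λ·ΔY = −(0.123117)(-75.4) + (0.992392)(492.2) = 497.74 m.
1° of latitude spans 3600 × 31.00 = 111600 m; at latitude φ, 1° of longitude spans that × cos φ = 44984.0 m, so Δλ = 497.74 / 44984.0 × 3600 = 39.833″.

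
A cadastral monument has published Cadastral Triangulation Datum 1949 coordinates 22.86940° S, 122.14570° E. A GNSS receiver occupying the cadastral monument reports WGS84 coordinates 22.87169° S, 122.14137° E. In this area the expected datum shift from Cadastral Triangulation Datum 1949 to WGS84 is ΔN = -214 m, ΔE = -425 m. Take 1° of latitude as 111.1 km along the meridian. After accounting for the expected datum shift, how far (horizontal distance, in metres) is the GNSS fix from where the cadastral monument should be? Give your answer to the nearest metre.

44 m

Observed coordinate differences: Δφ = -0.00229°, Δλ = -0.00433°.
Converting to metres (1° lat = 111100 m, cos φ = 0.921393): observed ΔN = -254.4 m, observed ΔE = -443.2 m.
Subtracting the expected shift leaves a residual of -254.4 − (-214) = -40.4 m north and -443.2 − (-425) = -18.2 m east.
Residual distance = √((-40.4)² + (-18.2)²) = 44.3 m.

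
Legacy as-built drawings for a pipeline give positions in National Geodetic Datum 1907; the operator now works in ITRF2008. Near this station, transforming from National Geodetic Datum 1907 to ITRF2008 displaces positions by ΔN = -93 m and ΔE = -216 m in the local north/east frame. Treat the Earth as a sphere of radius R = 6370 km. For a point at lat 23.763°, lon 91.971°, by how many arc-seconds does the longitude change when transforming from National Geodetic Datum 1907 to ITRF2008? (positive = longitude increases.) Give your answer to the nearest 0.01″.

At latitude 23.763°, cos φ = 0.915220.
One radian of longitude at latitude φ spans R cos φ, so Δλ = ΔE / (R cos φ) = -216.0 / (6370000 × 0.915220) = -3.7050e-05 rad = -7.642″.

Δλ = -7.64″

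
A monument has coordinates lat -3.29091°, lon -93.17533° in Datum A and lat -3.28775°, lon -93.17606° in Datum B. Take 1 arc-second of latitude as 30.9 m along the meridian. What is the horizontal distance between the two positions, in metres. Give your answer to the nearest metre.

Δφ = -3.28775° − -3.29091° = +0.00316°; Δλ = -93.17606° − -93.17533° = -0.00073°.
1° of latitude = 3600 × 30.90 = 111240 m.
ΔN = Δφ × 111240 = 351.5 m; ΔE = Δλ × 111240 × cos(-3.29091°) = -0.00073 × 111240 × 0.998351 = -81.1 m.
Distance = √(ΔE² + ΔN²) = √((-81.1)² + 351.5²) = 360.7 m.

361 m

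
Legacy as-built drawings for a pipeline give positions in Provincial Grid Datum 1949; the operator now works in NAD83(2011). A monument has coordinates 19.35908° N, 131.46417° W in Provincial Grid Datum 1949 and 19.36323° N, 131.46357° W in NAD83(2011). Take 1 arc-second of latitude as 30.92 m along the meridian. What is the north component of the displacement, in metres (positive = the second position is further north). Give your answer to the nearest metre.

Δφ = 19.36323° − 19.35908° = +0.00415°; Δλ = -131.46357° − -131.46417° = +0.00060°.
1° of latitude = 3600 × 30.92 = 111312 m.
ΔN = Δφ × 111312 = 461.9 m; ΔE = Δλ × 111312 × cos(19.35908°) = +0.00060 × 111312 × 0.943460 = 63.0 m.

ΔN = 462 m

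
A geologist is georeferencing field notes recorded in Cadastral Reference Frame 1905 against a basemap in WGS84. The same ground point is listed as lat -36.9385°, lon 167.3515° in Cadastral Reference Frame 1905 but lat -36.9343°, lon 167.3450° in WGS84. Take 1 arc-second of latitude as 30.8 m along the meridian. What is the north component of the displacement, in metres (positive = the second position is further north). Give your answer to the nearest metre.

ΔN = 466 m

Δφ = -36.9343° − -36.9385° = +0.0042°; Δλ = 167.3450° − 167.3515° = -0.0065°.
1° of latitude = 3600 × 30.80 = 110880 m.
ΔN = Δφ × 110880 = 465.7 m; ΔE = Δλ × 110880 × cos(-36.9385°) = -0.0065 × 110880 × 0.799281 = -576.1 m.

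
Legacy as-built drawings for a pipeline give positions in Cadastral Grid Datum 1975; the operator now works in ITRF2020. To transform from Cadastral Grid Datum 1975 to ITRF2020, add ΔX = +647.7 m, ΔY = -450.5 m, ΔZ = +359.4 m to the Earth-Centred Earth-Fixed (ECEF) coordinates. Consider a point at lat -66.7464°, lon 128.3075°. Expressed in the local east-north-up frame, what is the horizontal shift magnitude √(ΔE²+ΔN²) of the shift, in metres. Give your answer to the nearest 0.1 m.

597.4 m

The local east axis at (φ, λ) is (−sin λ, cos λ, 0), so ΔE = −sin(128.3075°)·647.7 + cos(128.3075°)·(-450.5) = -228.99 m.
The local north axis is (−sin φ cos λ, −sin φ sin λ, cos φ), giving ΔN = -368.882 − 324.789 + 141.892 = -551.78 m.
Horizontal magnitude = √(ΔE² + ΔN²) = √((-228.99)² + (-551.78)²) = 597.41 m.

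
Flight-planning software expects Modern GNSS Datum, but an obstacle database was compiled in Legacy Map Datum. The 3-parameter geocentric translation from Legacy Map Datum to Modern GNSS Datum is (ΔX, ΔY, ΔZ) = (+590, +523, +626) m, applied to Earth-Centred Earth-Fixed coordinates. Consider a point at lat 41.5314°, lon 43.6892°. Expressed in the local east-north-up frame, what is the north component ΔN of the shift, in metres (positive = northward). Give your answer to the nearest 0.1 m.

ΔN = -53.8 m

At φ = 41.5314°, λ = 43.6892°: sin φ = 0.663030, cos φ = 0.748592, sin λ = 0.690746, cos λ = 0.723097.
ΔN = −sin φ cos λ·ΔX − sin φ sin λ·ΔY + cos φ·ΔZ = −(0.663030)(0.723097)(590) − (0.663030)(0.690746)(523) + (0.748592)(626) = -53.77 m.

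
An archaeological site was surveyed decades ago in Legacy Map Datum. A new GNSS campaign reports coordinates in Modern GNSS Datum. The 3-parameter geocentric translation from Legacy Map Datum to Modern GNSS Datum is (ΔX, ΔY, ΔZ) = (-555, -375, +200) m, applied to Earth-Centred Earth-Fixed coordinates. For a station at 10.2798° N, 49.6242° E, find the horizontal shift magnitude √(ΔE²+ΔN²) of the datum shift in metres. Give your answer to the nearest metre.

360 m

At φ = 10.2798°, λ = 49.6242°: sin φ = 0.178455, cos φ = 0.983948, sin λ = 0.761812, cos λ = 0.647798.
ΔE = −sin λ·ΔX + cos λ·ΔY = −(0.761812)·(-555) + (0.647798)·(-375) = 179.88 m.
ΔN = −sin φ cos λ·ΔX − sin φ sin λ·ΔY + cos φ·ΔZ = −(0.178455)(0.647798)(-555) − (0.178455)(0.761812)(-375) + (0.983948)(200) = 311.93 m.
Horizontal magnitude = √(ΔE² + ΔN²) = √(179.88² + 311.93²) = 360.08 m.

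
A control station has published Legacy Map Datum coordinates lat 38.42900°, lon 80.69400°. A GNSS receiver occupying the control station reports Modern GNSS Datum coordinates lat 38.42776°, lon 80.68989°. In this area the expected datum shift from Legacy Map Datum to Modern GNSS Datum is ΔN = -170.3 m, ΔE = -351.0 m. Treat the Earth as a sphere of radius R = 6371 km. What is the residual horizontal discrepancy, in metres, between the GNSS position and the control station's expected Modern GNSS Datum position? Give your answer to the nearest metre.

33 m

Observed coordinate differences: Δφ = -0.00124°, Δλ = -0.00411°.
Converting to metres (1° lat = 111195 m, cos φ = 0.783379): observed ΔN = -137.9 m, observed ΔE = -358.0 m.
Subtracting the expected shift leaves a residual of -137.9 − (-170.3) = 32.4 m north and -358.0 − (-351.0) = -7.0 m east.
Residual distance = √(32.4² + (-7.0)²) = 33.2 m.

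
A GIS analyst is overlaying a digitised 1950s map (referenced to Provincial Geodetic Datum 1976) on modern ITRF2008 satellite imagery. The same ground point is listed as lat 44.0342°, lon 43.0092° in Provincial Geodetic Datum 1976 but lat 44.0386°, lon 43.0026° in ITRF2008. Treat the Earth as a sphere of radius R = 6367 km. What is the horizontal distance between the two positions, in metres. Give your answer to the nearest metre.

719 m

Δφ = 44.0386° − 44.0342° = +0.0044°; Δλ = 43.0026° − 43.0092° = -0.0066°.
1° along a meridian = πR/180 = 111125 m.
ΔN = Δφ × 111125 = 489.0 m; ΔE = Δλ × 111125 × cos(44.0342°) = -0.0066 × 111125 × 0.718925 = -527.3 m.
Distance = √(ΔE² + ΔN²) = √((-527.3)² + 489.0²) = 719.1 m.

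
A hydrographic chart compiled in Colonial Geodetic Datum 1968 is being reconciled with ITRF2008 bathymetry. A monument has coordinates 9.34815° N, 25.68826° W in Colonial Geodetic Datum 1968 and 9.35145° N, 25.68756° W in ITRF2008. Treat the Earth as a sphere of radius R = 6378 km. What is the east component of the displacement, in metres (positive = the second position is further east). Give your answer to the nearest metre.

ΔE = 77 m

Δφ = 9.35145° − 9.34815° = +0.00330°; Δλ = -25.68756° − -25.68826° = +0.00070°.
1° along a meridian = πR/180 = 111317 m.
ΔN = Δφ × 111317 = 367.3 m; ΔE = Δλ × 111317 × cos(9.34815°) = +0.00070 × 111317 × 0.986720 = 76.9 m.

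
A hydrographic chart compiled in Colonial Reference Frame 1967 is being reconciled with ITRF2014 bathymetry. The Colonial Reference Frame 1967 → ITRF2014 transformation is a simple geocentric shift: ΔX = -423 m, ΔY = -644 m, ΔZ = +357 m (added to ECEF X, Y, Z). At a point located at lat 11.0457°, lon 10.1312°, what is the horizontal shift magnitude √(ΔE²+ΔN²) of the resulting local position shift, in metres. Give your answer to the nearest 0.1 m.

719.2 m

At φ = 11.0457°, λ = 10.1312°: sin φ = 0.191592, cos φ = 0.981475, sin λ = 0.175903, cos λ = 0.984408.
ΔE = −sin λ·ΔX + cos λ·ΔY = −(0.175903)·(-423) + (0.984408)·(-644) = -559.55 m.
ΔN = −sin φ cos λ·ΔX − sin φ sin λ·ΔY + cos φ·ΔZ = −(0.191592)(0.984408)(-423) − (0.191592)(0.175903)(-644) + (0.981475)(357) = 451.87 m.
Horizontal magnitude = √(ΔE² + ΔN²) = √((-559.55)² + 451.87²) = 719.22 m.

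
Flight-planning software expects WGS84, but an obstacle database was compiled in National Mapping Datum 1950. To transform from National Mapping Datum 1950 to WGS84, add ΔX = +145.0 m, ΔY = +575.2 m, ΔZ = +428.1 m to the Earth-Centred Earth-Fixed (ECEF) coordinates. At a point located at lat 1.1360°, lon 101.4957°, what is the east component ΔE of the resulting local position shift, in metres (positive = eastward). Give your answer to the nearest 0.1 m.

The local east axis at (φ, λ) is (−sin λ, cos λ, 0), so ΔE = −sin(101.4957°)·145.0 + cos(101.4957°)·575.2 = -256.73 m.

ΔE = -256.7 m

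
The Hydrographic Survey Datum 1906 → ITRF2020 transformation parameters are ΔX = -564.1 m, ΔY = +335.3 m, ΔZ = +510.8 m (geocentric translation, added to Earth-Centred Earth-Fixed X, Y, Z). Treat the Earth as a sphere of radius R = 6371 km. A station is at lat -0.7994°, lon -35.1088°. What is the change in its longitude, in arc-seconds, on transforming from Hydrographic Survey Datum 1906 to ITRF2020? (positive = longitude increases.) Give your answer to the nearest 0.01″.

sin φ = -0.013952, cos φ = 0.999903, sin λ = -0.575131, cos λ = 0.818061.
East component: ΔE = −sin λ·ΔX + cos λ·ΔY = −(-0.575131)(-564.1) + (0.818061)(335.3) = -50.14 m.
1° of latitude spans πR/180 = 111195 m; at latitude φ, 1° of longitude spans that × cos φ = 111184.1 m, so Δλ = -50.14 / 111184.1 × 3600 = -1.623″.

Δλ = -1.62″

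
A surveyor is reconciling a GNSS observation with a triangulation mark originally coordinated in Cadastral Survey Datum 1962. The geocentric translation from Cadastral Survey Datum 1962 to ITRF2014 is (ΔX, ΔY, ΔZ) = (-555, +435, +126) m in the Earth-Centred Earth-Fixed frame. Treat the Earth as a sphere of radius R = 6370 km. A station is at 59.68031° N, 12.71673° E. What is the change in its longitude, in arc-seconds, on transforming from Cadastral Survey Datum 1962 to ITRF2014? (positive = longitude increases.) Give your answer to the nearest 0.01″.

Δλ = 35.05″

sin φ = 0.863222, cos φ = 0.504824, sin λ = 0.220131, cos λ = 0.975470.
East component: ΔE = −sin λ·ΔX + cos λ·ΔY = −(0.220131)(-555) + (0.975470)(435) = 546.50 m.
1° of latitude spans πR/180 = 111177 m; at latitude φ, 1° of longitude spans that × cos φ = 56125.1 m, so Δλ = 546.50 / 56125.1 × 3600 = 35.054″.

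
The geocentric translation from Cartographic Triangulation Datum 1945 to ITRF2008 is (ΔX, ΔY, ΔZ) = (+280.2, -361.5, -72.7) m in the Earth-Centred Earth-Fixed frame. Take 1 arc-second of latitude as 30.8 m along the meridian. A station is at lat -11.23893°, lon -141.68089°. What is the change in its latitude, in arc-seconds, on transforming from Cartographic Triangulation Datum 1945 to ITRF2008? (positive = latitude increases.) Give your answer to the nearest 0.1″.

Δφ = -2.3″

sin φ = -0.194901, cos φ = 0.980823, sin λ = -0.620041, cos λ = -0.784570.
North component: ΔN = −sin φ cos λ·ΔX − sin φ sin λ·ΔY + cos φ·ΔZ = −(-0.194901)(-0.784570)(280.2) − (-0.194901)(-0.620041)(-361.5) + (0.980823)(-72.7) = -70.47 m.
1° of latitude spans 3600 × 30.80 = 110880 m, so Δφ = -70.47 / 110880 × 3600 = -2.288″.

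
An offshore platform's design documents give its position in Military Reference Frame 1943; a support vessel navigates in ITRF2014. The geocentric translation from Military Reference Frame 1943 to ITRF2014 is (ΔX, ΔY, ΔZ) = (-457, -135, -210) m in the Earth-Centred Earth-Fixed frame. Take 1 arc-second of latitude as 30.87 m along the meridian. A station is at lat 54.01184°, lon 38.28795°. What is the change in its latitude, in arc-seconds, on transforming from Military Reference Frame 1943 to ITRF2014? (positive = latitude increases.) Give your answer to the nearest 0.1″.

Δφ = 7.6″

sin φ = 0.809138, cos φ = 0.587618, sin λ = 0.619614, cos λ = 0.784907.
North component: ΔN = −sin φ cos λ·ΔX − sin φ sin λ·ΔY + cos φ·ΔZ = −(0.809138)(0.784907)(-457) − (0.809138)(0.619614)(-135) + (0.587618)(-210) = 234.52 m.
1° of latitude spans 3600 × 30.87 = 111132 m, so Δφ = 234.52 / 111132 × 3600 = 7.597″.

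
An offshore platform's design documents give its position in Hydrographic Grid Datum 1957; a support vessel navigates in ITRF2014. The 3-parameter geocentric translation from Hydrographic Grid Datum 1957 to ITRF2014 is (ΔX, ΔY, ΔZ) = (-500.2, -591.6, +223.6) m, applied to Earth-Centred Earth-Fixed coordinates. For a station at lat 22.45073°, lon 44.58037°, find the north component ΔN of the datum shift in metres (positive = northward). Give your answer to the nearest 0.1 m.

ΔN = 501.3 m

At φ = 22.45073°, λ = 44.58037°: sin φ = 0.381889, cos φ = 0.924208, sin λ = 0.701909, cos λ = 0.712267.
ΔN = −sin φ cos λ·ΔX − sin φ sin λ·ΔY + cos φ·ΔZ = −(0.381889)(0.712267)(-500.2) − (0.381889)(0.701909)(-591.6) + (0.924208)(223.6) = 501.29 m.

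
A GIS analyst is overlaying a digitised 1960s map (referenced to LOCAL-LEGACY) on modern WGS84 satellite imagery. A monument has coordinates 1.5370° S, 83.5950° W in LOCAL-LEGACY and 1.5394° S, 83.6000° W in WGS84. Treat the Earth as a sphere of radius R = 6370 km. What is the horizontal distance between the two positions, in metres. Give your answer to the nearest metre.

616 m

Δφ = -1.5394° − -1.5370° = -0.0024°; Δλ = -83.6000° − -83.5950° = -0.0050°.
1° along a meridian = πR/180 = 111177 m.
ΔN = Δφ × 111177 = -266.8 m; ΔE = Δλ × 111177 × cos(-1.5370°) = -0.0050 × 111177 × 0.999640 = -555.7 m.
Distance = √(ΔE² + ΔN²) = √((-555.7)² + (-266.8)²) = 616.4 m.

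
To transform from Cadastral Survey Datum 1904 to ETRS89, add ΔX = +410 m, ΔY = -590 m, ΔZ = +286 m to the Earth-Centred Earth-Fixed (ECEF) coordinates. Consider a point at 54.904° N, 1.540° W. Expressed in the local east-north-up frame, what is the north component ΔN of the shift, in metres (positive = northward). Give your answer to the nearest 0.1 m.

ΔN = -183.9 m

At φ = 54.904°, λ = -1.540°: sin φ = 0.818190, cos φ = 0.574948, sin λ = -0.026875, cos λ = 0.999639.
ΔN = −sin φ cos λ·ΔX − sin φ sin λ·ΔY + cos φ·ΔZ = −(0.818190)(0.999639)(410) − (0.818190)(-0.026875)(-590) + (0.574948)(286) = -183.87 m.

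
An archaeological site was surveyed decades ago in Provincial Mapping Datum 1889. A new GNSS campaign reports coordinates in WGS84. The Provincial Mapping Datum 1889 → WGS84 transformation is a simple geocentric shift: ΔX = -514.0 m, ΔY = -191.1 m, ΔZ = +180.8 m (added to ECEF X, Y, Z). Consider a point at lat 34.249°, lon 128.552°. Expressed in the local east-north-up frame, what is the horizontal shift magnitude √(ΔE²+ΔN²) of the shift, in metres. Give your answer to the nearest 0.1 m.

523.8 m

The local east axis at (φ, λ) is (−sin λ, cos λ, 0), so ΔE = −sin(128.552°)·(-514.0) + cos(128.552°)·(-191.1) = 521.07 m.
The local north axis is (−sin φ cos λ, −sin φ sin λ, cos φ), giving ΔN = -180.283 + 84.108 + 149.449 = 53.27 m.
Horizontal magnitude = √(ΔE² + ΔN²) = √(521.07² + 53.27²) = 523.78 m.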